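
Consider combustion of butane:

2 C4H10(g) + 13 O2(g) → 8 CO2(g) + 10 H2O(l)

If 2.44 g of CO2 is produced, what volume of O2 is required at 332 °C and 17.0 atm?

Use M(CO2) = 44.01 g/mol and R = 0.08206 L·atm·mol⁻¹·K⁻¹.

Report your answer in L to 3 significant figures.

0.263 L

n(CO2) = 2.440 / 44.01 = 0.05544 mol
n(O2) = (13/8) × 0.05544 = 0.09009 mol
V = nRT/P = 0.09009 × 0.08206 × 605.15 / 17.0 = 0.2632 L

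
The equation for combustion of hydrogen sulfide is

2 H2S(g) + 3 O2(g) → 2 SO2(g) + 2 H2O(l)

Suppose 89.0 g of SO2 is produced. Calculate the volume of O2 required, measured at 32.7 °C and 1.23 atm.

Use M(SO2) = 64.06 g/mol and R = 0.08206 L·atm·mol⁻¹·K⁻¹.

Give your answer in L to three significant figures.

n(SO2) = 89.00 / 64.06 = 1.389 mol
n(O2) = (3/2) × 1.389 = 2.083 mol
V = nRT/P = 2.083 × 0.08206 × 305.85 / 1.23 = 42.50 L

42.5 L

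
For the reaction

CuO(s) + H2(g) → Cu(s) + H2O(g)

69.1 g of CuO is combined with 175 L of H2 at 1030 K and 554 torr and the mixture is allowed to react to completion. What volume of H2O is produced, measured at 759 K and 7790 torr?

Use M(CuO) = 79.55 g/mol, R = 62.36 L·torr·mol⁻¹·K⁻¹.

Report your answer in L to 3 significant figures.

n(CuO) = 69.1 / 79.55 = 0.8686 mol
n(H2) = PV/RT = (554 × 175) / (62.36 × 1030) = 1.509 mol
For 0.8686 mol CuO, stoichiometry requires (1/1) × 0.8686 = 0.8686 mol H2; 1.509 mol is available, so CuO is limiting.
n(H2O) = (1/1) × 0.8686 = 0.8686 mol
V(H2O) = nRT/P = 0.8686 × 62.36 × 759 / 7790 = 5.278 L

5.28 L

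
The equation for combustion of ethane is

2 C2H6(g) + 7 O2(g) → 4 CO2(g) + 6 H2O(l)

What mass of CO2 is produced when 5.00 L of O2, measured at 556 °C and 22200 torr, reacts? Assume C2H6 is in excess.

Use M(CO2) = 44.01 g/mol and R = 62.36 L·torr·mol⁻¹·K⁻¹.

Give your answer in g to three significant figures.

54.0 g

n(O2) = PV/RT = (22200 × 5.00) / (62.36 × 829.15) = 2.147 mol
n(CO2) = (4/7) × 2.147 = 1.227 mol
m(CO2) = 1.227 × 44.01 = 54.00 g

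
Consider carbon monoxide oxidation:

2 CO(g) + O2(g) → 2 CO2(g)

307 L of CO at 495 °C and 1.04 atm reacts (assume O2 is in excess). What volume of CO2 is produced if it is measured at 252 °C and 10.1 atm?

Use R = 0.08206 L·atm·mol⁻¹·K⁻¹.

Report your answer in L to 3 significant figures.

n(CO) = PV/RT = (1.04 × 307) / (0.08206 × 768.15) = 5.065 mol
n(CO2) = (2/2) × 5.065 = 5.065 mol
V = nRT/P = 5.065 × 0.08206 × 525.15 / 10.1 = 21.61 L

21.6 L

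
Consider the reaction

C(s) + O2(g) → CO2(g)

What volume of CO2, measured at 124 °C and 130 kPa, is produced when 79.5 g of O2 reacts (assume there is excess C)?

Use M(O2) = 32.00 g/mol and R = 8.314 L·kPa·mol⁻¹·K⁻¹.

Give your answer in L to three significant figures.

63.1 L

n(O2) = 79.50 / 32.00 = 2.484 mol
n(CO2) = (1/1) × 2.484 = 2.484 mol
V = nRT/P = 2.484 × 8.314 × 397.15 / 130 = 63.09 L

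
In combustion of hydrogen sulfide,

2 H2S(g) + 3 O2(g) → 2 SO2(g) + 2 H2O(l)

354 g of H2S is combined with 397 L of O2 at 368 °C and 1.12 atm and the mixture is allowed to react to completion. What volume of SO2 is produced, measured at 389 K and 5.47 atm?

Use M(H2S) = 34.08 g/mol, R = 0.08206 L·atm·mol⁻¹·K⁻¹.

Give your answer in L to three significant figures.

n(H2S) = 354 / 34.08 = 10.39 mol
n(O2) = PV/RT = (1.12 × 397) / (0.08206 × 641.15) = 8.451 mol
For 10.39 mol H2S, stoichiometry requires (3/2) × 10.39 = 15.59 mol O2; 8.451 mol is available, so O2 is limiting.
n(SO2) = (2/3) × 8.451 = 5.634 mol
V(SO2) = nRT/P = 5.634 × 0.08206 × 389 / 5.47 = 32.88 L

32.9 L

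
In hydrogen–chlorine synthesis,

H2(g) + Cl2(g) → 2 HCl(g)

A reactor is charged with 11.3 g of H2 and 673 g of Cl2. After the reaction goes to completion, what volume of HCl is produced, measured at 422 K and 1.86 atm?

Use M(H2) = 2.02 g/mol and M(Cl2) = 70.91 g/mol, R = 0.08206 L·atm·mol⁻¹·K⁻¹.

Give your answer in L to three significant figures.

n(H2) = 11.3 / 2.02 = 5.594 mol
n(Cl2) = 673 / 70.91 = 9.491 mol
For 5.594 mol H2, stoichiometry requires (1/1) × 5.594 = 5.594 mol Cl2; 9.491 mol is available, so H2 is limiting.
n(HCl) = (2/1) × 5.594 = 11.19 mol
V(HCl) = nRT/P = 11.19 × 0.08206 × 422 / 1.86 = 208.3 L

208 L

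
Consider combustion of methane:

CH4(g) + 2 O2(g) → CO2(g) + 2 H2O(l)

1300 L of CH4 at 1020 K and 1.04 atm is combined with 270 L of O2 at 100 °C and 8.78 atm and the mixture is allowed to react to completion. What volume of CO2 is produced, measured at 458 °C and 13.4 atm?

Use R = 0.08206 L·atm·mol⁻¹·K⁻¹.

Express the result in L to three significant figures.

72.3 L

n(CH4) = PV/RT = (1.04 × 1300) / (0.08206 × 1020) = 16.15 mol
n(O2) = PV/RT = (8.78 × 270) / (0.08206 × 373.15) = 77.42 mol
For 16.15 mol CH4, stoichiometry requires (2/1) × 16.15 = 32.30 mol O2; 77.42 mol is available, so CH4 is limiting.
n(CO2) = (1/1) × 16.15 = 16.15 mol
V(CO2) = nRT/P = 16.15 × 0.08206 × 731.15 / 13.4 = 72.31 L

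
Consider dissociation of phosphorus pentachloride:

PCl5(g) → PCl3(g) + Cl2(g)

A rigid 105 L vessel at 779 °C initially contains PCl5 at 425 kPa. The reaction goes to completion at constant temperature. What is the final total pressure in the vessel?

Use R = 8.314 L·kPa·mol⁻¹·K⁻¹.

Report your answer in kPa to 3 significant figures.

Rigid vessel, constant T ⇒ P scales with total gas moles (1 → 2).
P_final = (2/1) × 425 = 850.0 kPa

850 kPa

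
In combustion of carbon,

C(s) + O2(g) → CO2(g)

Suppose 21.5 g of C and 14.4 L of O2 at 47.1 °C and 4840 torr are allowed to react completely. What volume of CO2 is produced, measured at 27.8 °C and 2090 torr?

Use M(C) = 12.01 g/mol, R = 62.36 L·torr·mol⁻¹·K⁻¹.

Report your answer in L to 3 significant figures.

16.1 L

n(C) = 21.5 / 12.01 = 1.790 mol
n(O2) = PV/RT = (4840 × 14.4) / (62.36 × 320.25) = 3.490 mol
For 1.790 mol C, stoichiometry requires (1/1) × 1.790 = 1.790 mol O2; 3.490 mol is available, so C is limiting.
n(CO2) = (1/1) × 1.790 = 1.790 mol
V(CO2) = nRT/P = 1.790 × 62.36 × 300.95 / 2090 = 16.07 L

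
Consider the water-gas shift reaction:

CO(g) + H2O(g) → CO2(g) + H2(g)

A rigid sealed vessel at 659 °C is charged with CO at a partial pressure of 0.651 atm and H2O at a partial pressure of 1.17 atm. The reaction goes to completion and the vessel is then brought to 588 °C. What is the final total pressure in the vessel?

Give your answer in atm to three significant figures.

At constant V, partial pressures at 659 °C are proportional to moles, so apply stoichiometry directly to pressures.
P(H2O) required for 0.651 atm of CO = (1/1) × 0.651 = 0.6510 atm; available 1.17 atm, so CO is limiting.
P(H2O) remaining = 1.17 − (1/1) × 0.651 = 0.5190 atm
P(gaseous products) = (1+1)/1 × 0.651 = 1.302 atm
P_total at 659 °C = 0.5190 + 1.302 = 1.821 atm
Scaling to 588 °C: P = 1.821 × 861.15/932.15 = 1.682 atm

1.68 atm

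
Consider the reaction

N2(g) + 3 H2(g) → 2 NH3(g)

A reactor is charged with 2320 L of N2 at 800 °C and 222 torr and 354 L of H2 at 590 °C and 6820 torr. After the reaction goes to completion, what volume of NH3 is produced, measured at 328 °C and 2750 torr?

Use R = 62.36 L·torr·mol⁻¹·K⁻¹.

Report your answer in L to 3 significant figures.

210 L

n(N2) = PV/RT = (222 × 2320) / (62.36 × 1073.15) = 7.696 mol
n(H2) = PV/RT = (6820 × 354) / (62.36 × 863.15) = 44.85 mol
For 7.696 mol N2, stoichiometry requires (3/1) × 7.696 = 23.09 mol H2; 44.85 mol is available, so N2 is limiting.
n(NH3) = (2/1) × 7.696 = 15.39 mol
V(NH3) = nRT/P = 15.39 × 62.36 × 601.15 / 2750 = 209.8 L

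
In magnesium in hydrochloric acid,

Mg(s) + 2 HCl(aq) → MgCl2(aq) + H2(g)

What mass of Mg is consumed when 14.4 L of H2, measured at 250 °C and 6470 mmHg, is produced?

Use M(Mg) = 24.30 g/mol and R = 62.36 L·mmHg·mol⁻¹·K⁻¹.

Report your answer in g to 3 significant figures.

n(H2) = PV/RT = (6470 × 14.4) / (62.36 × 523.15) = 2.856 mol
n(Mg) = (1/1) × 2.856 = 2.856 mol
m(Mg) = 2.856 × 24.30 = 69.40 g

69.4 g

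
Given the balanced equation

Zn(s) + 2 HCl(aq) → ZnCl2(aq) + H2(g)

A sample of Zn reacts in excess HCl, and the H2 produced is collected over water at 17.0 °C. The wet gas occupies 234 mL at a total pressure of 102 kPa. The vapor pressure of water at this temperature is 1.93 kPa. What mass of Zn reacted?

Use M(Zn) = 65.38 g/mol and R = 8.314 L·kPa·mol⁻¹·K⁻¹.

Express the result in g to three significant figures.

0.635 g

P(H2) = 102 − 1.93 = 100.1 kPa
n(H2) = PV/RT = (100.1 × 0.2340) / (8.314 × 290.15) = 0.009710 mol
n(Zn) = (1/1) × 0.009710 = 0.009710 mol
m(Zn) = 0.009710 × 65.38 = 0.6348 g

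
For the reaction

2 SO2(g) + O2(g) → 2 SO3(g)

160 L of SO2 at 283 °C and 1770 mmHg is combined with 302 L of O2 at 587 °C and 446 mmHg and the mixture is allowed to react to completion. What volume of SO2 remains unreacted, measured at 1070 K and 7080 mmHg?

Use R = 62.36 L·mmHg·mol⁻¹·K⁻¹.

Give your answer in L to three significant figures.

n(SO2) = PV/RT = (1770 × 160) / (62.36 × 556.15) = 8.166 mol
n(O2) = PV/RT = (446 × 302) / (62.36 × 860.15) = 2.511 mol
For 8.166 mol SO2, stoichiometry requires (1/2) × 8.166 = 4.083 mol O2; 2.511 mol is available, so O2 is limiting.
n(SO2) consumed = (2/1) × 2.511 = 5.022 mol; remaining = 8.166 − 5.022 = 3.144 mol
V(SO2) = nRT/P = 3.144 × 62.36 × 1070 / 7080 = 29.63 L

29.6 L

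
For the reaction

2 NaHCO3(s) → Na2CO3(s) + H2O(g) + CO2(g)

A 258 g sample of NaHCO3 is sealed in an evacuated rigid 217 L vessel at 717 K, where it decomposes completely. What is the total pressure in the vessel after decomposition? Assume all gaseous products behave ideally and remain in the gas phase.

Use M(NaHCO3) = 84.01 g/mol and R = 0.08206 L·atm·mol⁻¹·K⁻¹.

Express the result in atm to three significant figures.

n(NaHCO3) = 258 / 84.01 = 3.071 mol
n(gas produced) = (2/2) × 3.071 = 3.071 mol
P = nRT/V = 3.071 × 0.08206 × 717 / 217 = 0.8327 atm

0.833 atm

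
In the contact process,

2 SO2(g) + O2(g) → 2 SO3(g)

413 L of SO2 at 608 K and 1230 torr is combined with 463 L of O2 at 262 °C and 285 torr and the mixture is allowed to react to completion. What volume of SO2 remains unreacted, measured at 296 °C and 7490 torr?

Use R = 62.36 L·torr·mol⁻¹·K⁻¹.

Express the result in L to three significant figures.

26.0 L

n(SO2) = PV/RT = (1230 × 413) / (62.36 × 608) = 13.40 mol
n(O2) = PV/RT = (285 × 463) / (62.36 × 535.15) = 3.954 mol
For 13.40 mol SO2, stoichiometry requires (1/2) × 13.40 = 6.700 mol O2; 3.954 mol is available, so O2 is limiting.
n(SO2) consumed = (2/1) × 3.954 = 7.908 mol; remaining = 13.40 − 7.908 = 5.492 mol
V(SO2) = nRT/P = 5.492 × 62.36 × 569.15 / 7490 = 26.02 L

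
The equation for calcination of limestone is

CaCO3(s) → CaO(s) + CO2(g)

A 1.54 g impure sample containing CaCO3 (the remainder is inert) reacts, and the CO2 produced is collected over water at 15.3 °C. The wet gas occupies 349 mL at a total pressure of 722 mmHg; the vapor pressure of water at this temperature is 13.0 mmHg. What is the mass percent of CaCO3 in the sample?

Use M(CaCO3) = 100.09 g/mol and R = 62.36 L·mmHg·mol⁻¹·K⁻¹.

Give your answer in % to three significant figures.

89.4 %

P(CO2) = 722 − 13.0 = 709.0 mmHg
n(CO2) = PV/RT = (709.0 × 0.3490) / (62.36 × 288.45) = 0.01376 mol
n(CaCO3) = (1/1) × 0.01376 = 0.01376 mol
m(CaCO3) = 0.01376 × 100.09 = 1.377 g
%CaCO3 = 1.377 / 1.54 × 100 = 89.42%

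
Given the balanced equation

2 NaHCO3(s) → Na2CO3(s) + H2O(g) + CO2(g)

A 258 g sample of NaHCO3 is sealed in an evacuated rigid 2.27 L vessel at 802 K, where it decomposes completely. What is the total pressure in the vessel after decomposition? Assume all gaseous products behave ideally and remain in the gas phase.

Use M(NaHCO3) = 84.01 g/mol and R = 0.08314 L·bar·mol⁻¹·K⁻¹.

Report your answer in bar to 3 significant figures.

90.2 bar

n(NaHCO3) = 258 / 84.01 = 3.071 mol
n(gas produced) = (2/2) × 3.071 = 3.071 mol
P = nRT/V = 3.071 × 0.08314 × 802 / 2.27 = 90.21 bar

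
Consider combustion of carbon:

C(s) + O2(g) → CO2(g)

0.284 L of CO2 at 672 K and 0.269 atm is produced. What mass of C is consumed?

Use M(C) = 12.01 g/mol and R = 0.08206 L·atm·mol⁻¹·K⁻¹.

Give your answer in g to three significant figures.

0.0166 g

n(CO2) = PV/RT = (0.269 × 0.284) / (0.08206 × 672) = 0.001385 mol
n(C) = (1/1) × 0.001385 = 0.001385 mol
m(C) = 0.001385 × 12.01 = 0.01663 g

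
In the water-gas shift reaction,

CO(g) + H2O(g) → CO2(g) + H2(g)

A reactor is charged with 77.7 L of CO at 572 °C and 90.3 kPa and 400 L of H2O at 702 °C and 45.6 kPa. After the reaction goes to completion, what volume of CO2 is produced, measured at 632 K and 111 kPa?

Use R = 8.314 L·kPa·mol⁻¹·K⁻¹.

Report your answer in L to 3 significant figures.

n(CO) = PV/RT = (90.3 × 77.7) / (8.314 × 845.15) = 0.9985 mol
n(H2O) = PV/RT = (45.6 × 400) / (8.314 × 975.15) = 2.250 mol
For 0.9985 mol CO, stoichiometry requires (1/1) × 0.9985 = 0.9985 mol H2O; 2.250 mol is available, so CO is limiting.
n(CO2) = (1/1) × 0.9985 = 0.9985 mol
V(CO2) = nRT/P = 0.9985 × 8.314 × 632 / 111 = 47.27 L

47.3 L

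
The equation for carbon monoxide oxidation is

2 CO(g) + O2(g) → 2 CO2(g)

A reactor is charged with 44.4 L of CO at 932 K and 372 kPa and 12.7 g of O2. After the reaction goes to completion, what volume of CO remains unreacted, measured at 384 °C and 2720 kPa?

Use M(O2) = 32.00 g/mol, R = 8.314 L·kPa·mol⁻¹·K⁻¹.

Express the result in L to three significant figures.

2.69 L

n(CO) = PV/RT = (372 × 44.4) / (8.314 × 932) = 2.132 mol
n(O2) = 12.7 / 32.00 = 0.3969 mol
For 2.132 mol CO, stoichiometry requires (1/2) × 2.132 = 1.066 mol O2; 0.3969 mol is available, so O2 is limiting.
n(CO) consumed = (2/1) × 0.3969 = 0.7938 mol; remaining = 2.132 − 0.7938 = 1.338 mol
V(CO) = nRT/P = 1.338 × 8.314 × 657.15 / 2720 = 2.688 L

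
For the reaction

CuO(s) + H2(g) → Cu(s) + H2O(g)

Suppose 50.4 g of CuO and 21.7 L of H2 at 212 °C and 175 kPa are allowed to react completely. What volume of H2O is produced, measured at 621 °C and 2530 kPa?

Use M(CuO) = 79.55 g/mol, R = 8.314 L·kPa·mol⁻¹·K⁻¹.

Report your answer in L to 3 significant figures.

1.86 L

n(CuO) = 50.4 / 79.55 = 0.6336 mol
n(H2) = PV/RT = (175 × 21.7) / (8.314 × 485.15) = 0.9415 mol
For 0.6336 mol CuO, stoichiometry requires (1/1) × 0.6336 = 0.6336 mol H2; 0.9415 mol is available, so CuO is limiting.
n(H2O) = (1/1) × 0.6336 = 0.6336 mol
V(H2O) = nRT/P = 0.6336 × 8.314 × 894.15 / 2530 = 1.862 L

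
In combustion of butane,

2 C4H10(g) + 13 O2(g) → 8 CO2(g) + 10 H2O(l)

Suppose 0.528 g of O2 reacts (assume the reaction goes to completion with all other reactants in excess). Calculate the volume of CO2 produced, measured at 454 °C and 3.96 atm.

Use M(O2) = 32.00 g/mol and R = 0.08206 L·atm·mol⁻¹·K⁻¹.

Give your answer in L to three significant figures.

0.153 L

n(O2) = 0.5280 / 32.00 = 0.01650 mol
n(CO2) = (8/13) × 0.01650 = 0.01015 mol
V = nRT/P = 0.01015 × 0.08206 × 727.15 / 3.96 = 0.1529 L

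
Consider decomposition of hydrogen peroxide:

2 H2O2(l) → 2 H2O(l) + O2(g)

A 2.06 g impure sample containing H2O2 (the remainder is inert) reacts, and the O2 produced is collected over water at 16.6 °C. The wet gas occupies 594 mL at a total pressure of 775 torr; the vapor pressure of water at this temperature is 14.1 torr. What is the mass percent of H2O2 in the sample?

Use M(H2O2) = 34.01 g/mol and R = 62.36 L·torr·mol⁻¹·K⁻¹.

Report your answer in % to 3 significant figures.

82.6 %

P(O2) = 775 − 14.1 = 760.9 torr
n(O2) = PV/RT = (760.9 × 0.5940) / (62.36 × 289.75) = 0.02501 mol
n(H2O2) = (2/1) × 0.02501 = 0.05002 mol
m(H2O2) = 0.05002 × 34.01 = 1.701 g
%H2O2 = 1.701 / 2.06 × 100 = 82.57%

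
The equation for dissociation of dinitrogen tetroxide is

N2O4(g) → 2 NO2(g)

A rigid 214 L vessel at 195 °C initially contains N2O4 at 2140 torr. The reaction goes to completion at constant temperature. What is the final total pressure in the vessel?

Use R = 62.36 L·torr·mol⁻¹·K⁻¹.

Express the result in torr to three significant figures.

4280 torr

Rigid vessel, constant T ⇒ P scales with total gas moles (1 → 2).
P_final = (2/1) × 2140 = 4280 torr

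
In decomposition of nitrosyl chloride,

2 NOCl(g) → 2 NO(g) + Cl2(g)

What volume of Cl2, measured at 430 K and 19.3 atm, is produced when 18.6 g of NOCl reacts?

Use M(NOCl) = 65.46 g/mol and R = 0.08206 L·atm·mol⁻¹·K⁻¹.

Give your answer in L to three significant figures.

n(NOCl) = 18.60 / 65.46 = 0.2841 mol
n(Cl2) = (1/2) × 0.2841 = 0.1421 mol
V = nRT/P = 0.1421 × 0.08206 × 430 / 19.3 = 0.2598 L

0.260 L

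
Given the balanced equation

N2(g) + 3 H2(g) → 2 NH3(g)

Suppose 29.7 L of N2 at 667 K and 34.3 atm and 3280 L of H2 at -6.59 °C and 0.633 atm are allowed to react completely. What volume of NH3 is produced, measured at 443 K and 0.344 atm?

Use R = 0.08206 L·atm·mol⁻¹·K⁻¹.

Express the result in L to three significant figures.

n(N2) = PV/RT = (34.3 × 29.7) / (0.08206 × 667) = 18.61 mol
n(H2) = PV/RT = (0.633 × 3280) / (0.08206 × 266.56) = 94.92 mol
For 18.61 mol N2, stoichiometry requires (3/1) × 18.61 = 55.83 mol H2; 94.92 mol is available, so N2 is limiting.
n(NH3) = (2/1) × 18.61 = 37.22 mol
V(NH3) = nRT/P = 37.22 × 0.08206 × 443 / 0.344 = 3933 L

3930 L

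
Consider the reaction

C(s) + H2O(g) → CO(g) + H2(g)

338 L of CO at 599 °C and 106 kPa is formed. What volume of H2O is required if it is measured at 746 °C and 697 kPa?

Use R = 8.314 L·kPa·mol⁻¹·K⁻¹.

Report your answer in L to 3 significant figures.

n(CO) = PV/RT = (106 × 338) / (8.314 × 872.15) = 4.941 mol
n(H2O) = (1/1) × 4.941 = 4.941 mol
V = nRT/P = 4.941 × 8.314 × 1019.15 / 697 = 60.07 L

60.1 L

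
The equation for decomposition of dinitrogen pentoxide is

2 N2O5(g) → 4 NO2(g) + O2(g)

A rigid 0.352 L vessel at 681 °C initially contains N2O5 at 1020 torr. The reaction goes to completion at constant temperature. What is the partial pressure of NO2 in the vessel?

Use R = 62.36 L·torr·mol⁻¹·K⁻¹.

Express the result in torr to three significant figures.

n(N2O5)₀ = PV/RT = (1020 × 0.352) / (62.36 × 954.15) = 0.006034 mol
n(NO2) = (4/2) × 0.006034 = 0.01207 mol
P(NO2) = nRT/V = 0.01207 × 62.36 × 954.15 / 0.352 = 2040 torr

2040 torr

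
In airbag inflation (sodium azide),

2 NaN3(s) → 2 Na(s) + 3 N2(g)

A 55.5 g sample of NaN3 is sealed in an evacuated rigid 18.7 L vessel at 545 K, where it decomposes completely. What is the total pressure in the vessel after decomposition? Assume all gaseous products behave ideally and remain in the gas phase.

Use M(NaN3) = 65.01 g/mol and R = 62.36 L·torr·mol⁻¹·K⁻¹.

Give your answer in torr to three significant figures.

2330 torr

n(NaN3) = 55.5 / 65.01 = 0.8537 mol
n(gas produced) = (3/2) × 0.8537 = 1.281 mol
P = nRT/V = 1.281 × 62.36 × 545 / 18.7 = 2328 torr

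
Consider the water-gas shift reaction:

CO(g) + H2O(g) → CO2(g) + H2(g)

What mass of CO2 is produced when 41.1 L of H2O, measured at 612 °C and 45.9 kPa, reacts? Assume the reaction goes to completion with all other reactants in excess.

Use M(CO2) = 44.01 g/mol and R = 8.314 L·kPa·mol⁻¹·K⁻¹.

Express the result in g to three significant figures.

n(H2O) = PV/RT = (45.9 × 41.1) / (8.314 × 885.15) = 0.2563 mol
n(CO2) = (1/1) × 0.2563 = 0.2563 mol
m(CO2) = 0.2563 × 44.01 = 11.28 g

11.3 g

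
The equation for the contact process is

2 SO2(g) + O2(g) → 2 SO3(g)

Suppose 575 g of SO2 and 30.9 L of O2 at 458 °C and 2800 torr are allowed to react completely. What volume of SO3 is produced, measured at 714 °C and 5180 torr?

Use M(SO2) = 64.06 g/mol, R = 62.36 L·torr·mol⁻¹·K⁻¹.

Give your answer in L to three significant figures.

45.1 L

n(SO2) = 575 / 64.06 = 8.976 mol
n(O2) = PV/RT = (2800 × 30.9) / (62.36 × 731.15) = 1.898 mol
For 8.976 mol SO2, stoichiometry requires (1/2) × 8.976 = 4.488 mol O2; 1.898 mol is available, so O2 is limiting.
n(SO3) = (2/1) × 1.898 = 3.796 mol
V(SO3) = nRT/P = 3.796 × 62.36 × 987.15 / 5180 = 45.11 L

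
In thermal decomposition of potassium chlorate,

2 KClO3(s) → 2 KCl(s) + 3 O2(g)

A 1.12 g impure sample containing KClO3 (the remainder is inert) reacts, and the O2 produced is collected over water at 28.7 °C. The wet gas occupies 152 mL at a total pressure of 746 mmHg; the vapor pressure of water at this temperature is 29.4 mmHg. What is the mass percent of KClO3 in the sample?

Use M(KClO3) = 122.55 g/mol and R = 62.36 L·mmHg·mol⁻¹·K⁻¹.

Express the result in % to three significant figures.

P(O2) = 746 − 29.4 = 716.6 mmHg
n(O2) = PV/RT = (716.6 × 0.1520) / (62.36 × 301.85) = 0.005787 mol
n(KClO3) = (2/3) × 0.005787 = 0.003858 mol
m(KClO3) = 0.003858 × 122.55 = 0.4728 g
%KClO3 = 0.4728 / 1.12 × 100 = 42.21%

42.2 %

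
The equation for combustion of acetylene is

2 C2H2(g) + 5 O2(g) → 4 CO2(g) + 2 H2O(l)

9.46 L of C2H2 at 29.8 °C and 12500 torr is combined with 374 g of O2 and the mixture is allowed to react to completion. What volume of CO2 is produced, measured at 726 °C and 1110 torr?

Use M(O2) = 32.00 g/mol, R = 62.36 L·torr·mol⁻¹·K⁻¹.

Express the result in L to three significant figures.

n(C2H2) = PV/RT = (12500 × 9.46) / (62.36 × 302.95) = 6.259 mol
n(O2) = 374 / 32.00 = 11.69 mol
For 6.259 mol C2H2, stoichiometry requires (5/2) × 6.259 = 15.65 mol O2; 11.69 mol is available, so O2 is limiting.
n(CO2) = (4/5) × 11.69 = 9.352 mol
V(CO2) = nRT/P = 9.352 × 62.36 × 999.15 / 1110 = 525.0 L

525 L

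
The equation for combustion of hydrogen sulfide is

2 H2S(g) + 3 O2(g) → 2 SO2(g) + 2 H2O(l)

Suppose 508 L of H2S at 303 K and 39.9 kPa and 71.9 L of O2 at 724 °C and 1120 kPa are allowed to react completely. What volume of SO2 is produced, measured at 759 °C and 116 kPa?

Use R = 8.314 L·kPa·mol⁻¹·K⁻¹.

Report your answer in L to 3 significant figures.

479 L

n(H2S) = PV/RT = (39.9 × 508) / (8.314 × 303) = 8.046 mol
n(O2) = PV/RT = (1120 × 71.9) / (8.314 × 997.15) = 9.714 mol
For 8.046 mol H2S, stoichiometry requires (3/2) × 8.046 = 12.07 mol O2; 9.714 mol is available, so O2 is limiting.
n(SO2) = (2/3) × 9.714 = 6.476 mol
V(SO2) = nRT/P = 6.476 × 8.314 × 1032.15 / 116 = 479.1 L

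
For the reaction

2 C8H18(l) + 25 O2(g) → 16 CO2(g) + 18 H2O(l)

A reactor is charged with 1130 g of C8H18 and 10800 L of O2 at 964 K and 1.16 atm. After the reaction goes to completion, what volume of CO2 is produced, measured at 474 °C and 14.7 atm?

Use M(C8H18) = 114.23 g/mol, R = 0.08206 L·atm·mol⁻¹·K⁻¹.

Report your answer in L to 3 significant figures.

n(C8H18) = 1130 / 114.23 = 9.892 mol
n(O2) = PV/RT = (1.16 × 10800) / (0.08206 × 964) = 158.4 mol
For 9.892 mol C8H18, stoichiometry requires (25/2) × 9.892 = 123.6 mol O2; 158.4 mol is available, so C8H18 is limiting.
n(CO2) = (16/2) × 9.892 = 79.14 mol
V(CO2) = nRT/P = 79.14 × 0.08206 × 747.15 / 14.7 = 330.1 L

330 L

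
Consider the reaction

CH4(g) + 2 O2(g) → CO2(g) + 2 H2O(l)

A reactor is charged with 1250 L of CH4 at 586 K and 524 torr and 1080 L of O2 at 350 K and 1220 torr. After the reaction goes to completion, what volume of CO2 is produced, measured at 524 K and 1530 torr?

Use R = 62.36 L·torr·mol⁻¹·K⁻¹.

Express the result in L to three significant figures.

383 L

n(CH4) = PV/RT = (524 × 1250) / (62.36 × 586) = 17.92 mol
n(O2) = PV/RT = (1220 × 1080) / (62.36 × 350) = 60.37 mol
For 17.92 mol CH4, stoichiometry requires (2/1) × 17.92 = 35.84 mol O2; 60.37 mol is available, so CH4 is limiting.
n(CO2) = (1/1) × 17.92 = 17.92 mol
V(CO2) = nRT/P = 17.92 × 62.36 × 524 / 1530 = 382.7 L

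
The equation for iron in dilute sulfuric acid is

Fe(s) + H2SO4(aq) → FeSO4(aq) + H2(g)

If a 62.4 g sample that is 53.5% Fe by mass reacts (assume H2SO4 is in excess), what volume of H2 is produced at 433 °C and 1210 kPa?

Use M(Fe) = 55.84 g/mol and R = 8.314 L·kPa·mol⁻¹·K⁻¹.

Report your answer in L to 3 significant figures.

2.90 L

mass of Fe = 62.4 × 53.5/100 = 33.38 g
n(Fe) = 33.38 / 55.84 = 0.5978 mol
n(H2) = (1/1) × 0.5978 = 0.5978 mol
V = nRT/P = 0.5978 × 8.314 × 706.15 / 1210 = 2.901 L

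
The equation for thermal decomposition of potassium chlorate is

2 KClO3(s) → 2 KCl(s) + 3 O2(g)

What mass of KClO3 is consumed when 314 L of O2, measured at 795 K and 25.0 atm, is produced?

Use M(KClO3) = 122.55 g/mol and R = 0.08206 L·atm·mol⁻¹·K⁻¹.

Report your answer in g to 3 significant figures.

9830 g

n(O2) = PV/RT = (25.0 × 314) / (0.08206 × 795) = 120.3 mol
n(KClO3) = (2/3) × 120.3 = 80.20 mol
m(KClO3) = 80.20 × 122.55 = 9829 g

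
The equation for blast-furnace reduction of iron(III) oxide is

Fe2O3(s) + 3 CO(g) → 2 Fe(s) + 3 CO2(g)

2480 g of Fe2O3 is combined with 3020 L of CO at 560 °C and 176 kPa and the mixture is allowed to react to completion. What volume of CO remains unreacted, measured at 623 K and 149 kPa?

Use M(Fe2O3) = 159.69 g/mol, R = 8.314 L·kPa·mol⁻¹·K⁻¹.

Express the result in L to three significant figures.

n(Fe2O3) = 2480 / 159.69 = 15.53 mol
n(CO) = PV/RT = (176 × 3020) / (8.314 × 833.15) = 76.73 mol
For 15.53 mol Fe2O3, stoichiometry requires (3/1) × 15.53 = 46.59 mol CO; 76.73 mol is available, so Fe2O3 is limiting.
n(CO) consumed = (3/1) × 15.53 = 46.59 mol; remaining = 76.73 − 46.59 = 30.14 mol
V(CO) = nRT/P = 30.14 × 8.314 × 623 / 149 = 1048 L

1050 L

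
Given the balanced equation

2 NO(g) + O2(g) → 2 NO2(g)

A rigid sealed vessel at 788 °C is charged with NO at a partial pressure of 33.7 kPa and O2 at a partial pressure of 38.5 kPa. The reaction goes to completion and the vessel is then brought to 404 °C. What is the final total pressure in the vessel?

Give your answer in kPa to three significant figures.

35.3 kPa

With V and T fixed, P_i ∝ n_i, so the mole ratios apply directly to partial pressures at 788 °C.
P(O2) required for 33.7 kPa of NO = (1/2) × 33.7 = 16.85 kPa; available 38.5 kPa, so NO is limiting.
P(O2) remaining = 38.5 − (1/2) × 33.7 = 21.65 kPa
P(gaseous products) = (2)/2 × 33.7 = 33.70 kPa
P_total at 788 °C = 21.65 + 33.70 = 55.35 kPa
Scaling to 404 °C: P = 55.35 × 677.15/1061.15 = 35.32 kPa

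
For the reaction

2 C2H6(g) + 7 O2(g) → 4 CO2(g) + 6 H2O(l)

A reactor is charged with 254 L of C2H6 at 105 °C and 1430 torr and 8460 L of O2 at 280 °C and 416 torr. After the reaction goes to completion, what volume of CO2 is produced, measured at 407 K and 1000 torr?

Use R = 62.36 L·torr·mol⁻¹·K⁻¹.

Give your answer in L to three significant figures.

n(C2H6) = PV/RT = (1430 × 254) / (62.36 × 378.15) = 15.40 mol
n(O2) = PV/RT = (416 × 8460) / (62.36 × 553.15) = 102.0 mol
For 15.40 mol C2H6, stoichiometry requires (7/2) × 15.40 = 53.90 mol O2; 102.0 mol is available, so C2H6 is limiting.
n(CO2) = (4/2) × 15.40 = 30.80 mol
V(CO2) = nRT/P = 30.80 × 62.36 × 407 / 1000 = 781.7 L

782 L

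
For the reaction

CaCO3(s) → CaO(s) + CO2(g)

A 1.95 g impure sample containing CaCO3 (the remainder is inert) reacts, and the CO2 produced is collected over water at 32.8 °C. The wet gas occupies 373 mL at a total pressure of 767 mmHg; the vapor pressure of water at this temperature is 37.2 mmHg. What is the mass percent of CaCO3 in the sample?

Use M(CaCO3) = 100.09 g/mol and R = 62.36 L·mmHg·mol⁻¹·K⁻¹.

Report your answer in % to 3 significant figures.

P(CO2) = 767 − 37.2 = 729.8 mmHg
n(CO2) = PV/RT = (729.8 × 0.3730) / (62.36 × 305.95) = 0.01427 mol
n(CaCO3) = (1/1) × 0.01427 = 0.01427 mol
m(CaCO3) = 0.01427 × 100.09 = 1.428 g
%CaCO3 = 1.428 / 1.95 × 100 = 73.23%

73.2 %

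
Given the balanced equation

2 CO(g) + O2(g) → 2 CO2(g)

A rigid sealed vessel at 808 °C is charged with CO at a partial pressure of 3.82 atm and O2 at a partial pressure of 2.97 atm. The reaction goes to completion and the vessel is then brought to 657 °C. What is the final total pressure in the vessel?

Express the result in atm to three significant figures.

4.20 atm

Because the vessel is rigid and T is held at 808 °C, work the stoichiometry in partial pressures (P_i = n_iRT/V).
P(O2) required for 3.82 atm of CO = (1/2) × 3.82 = 1.910 atm; available 2.97 atm, so CO is limiting.
P(O2) remaining = 2.97 − (1/2) × 3.82 = 1.060 atm
P(gaseous products) = (2)/2 × 3.82 = 3.820 atm
P_total at 808 °C = 1.060 + 3.820 = 4.880 atm
Scaling to 657 °C: P = 4.880 × 930.15/1081.15 = 4.198 atm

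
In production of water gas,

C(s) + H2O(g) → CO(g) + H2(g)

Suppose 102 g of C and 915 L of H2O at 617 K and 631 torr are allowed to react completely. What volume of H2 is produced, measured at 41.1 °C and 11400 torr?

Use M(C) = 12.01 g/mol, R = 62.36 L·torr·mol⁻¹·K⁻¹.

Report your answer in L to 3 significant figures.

14.6 L

n(C) = 102 / 12.01 = 8.493 mol
n(H2O) = PV/RT = (631 × 915) / (62.36 × 617) = 15.01 mol
For 8.493 mol C, stoichiometry requires (1/1) × 8.493 = 8.493 mol H2O; 15.01 mol is available, so C is limiting.
n(H2) = (1/1) × 8.493 = 8.493 mol
V(H2) = nRT/P = 8.493 × 62.36 × 314.25 / 11400 = 14.60 L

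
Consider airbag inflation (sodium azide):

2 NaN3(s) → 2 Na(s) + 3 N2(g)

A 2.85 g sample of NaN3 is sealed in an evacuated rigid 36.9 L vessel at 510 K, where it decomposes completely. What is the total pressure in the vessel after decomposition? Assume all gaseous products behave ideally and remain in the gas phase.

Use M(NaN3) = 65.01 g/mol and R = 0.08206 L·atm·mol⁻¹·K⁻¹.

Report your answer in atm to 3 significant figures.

n(NaN3) = 2.85 / 65.01 = 0.04384 mol
n(gas produced) = (3/2) × 0.04384 = 0.06576 mol
P = nRT/V = 0.06576 × 0.08206 × 510 / 36.9 = 0.07458 atm

0.0746 atm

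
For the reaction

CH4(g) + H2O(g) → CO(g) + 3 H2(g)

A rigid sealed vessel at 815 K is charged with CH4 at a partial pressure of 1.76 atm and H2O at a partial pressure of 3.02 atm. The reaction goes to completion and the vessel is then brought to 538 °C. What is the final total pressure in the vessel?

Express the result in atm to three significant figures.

Because the vessel is rigid and T is held at 815 K, work the stoichiometry in partial pressures (P_i = n_iRT/V).
P(H2O) required for 1.76 atm of CH4 = (1/1) × 1.76 = 1.760 atm; available 3.02 atm, so CH4 is limiting.
P(H2O) remaining = 3.02 − (1/1) × 1.76 = 1.260 atm
P(gaseous products) = (1+3)/1 × 1.76 = 7.040 atm
P_total at 815 K = 1.260 + 7.040 = 8.300 atm
Scaling to 538 °C: P = 8.300 × 811.15/815 = 8.261 atm

8.26 atm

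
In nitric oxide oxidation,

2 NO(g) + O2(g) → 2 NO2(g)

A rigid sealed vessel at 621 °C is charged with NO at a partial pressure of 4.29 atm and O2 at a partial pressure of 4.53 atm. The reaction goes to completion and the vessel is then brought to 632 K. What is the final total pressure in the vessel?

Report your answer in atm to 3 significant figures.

At constant V, partial pressures at 621 °C are proportional to moles, so apply stoichiometry directly to pressures.
P(O2) required for 4.29 atm of NO = (1/2) × 4.29 = 2.145 atm; available 4.53 atm, so NO is limiting.
P(O2) remaining = 4.53 − (1/2) × 4.29 = 2.385 atm
P(gaseous products) = (2)/2 × 4.29 = 4.290 atm
P_total at 621 °C = 2.385 + 4.290 = 6.675 atm
Scaling to 632 K: P = 6.675 × 632/894.15 = 4.718 atm

4.72 atm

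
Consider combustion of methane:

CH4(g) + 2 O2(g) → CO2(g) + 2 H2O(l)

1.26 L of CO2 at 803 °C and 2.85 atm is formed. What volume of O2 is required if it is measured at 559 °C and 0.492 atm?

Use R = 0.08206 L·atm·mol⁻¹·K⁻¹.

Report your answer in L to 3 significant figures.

11.3 L

n(CO2) = PV/RT = (2.85 × 1.26) / (0.08206 × 1076.15) = 0.04066 mol
n(O2) = (2/1) × 0.04066 = 0.08132 mol
V = nRT/P = 0.08132 × 0.08206 × 832.15 / 0.492 = 11.29 L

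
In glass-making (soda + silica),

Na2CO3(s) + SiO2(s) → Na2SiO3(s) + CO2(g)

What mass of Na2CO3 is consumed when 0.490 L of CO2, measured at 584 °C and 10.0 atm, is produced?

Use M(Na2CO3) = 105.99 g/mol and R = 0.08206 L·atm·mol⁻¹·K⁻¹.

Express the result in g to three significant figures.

7.38 g

n(CO2) = PV/RT = (10.0 × 0.490) / (0.08206 × 857.15) = 0.06966 mol
n(Na2CO3) = (1/1) × 0.06966 = 0.06966 mol
m(Na2CO3) = 0.06966 × 105.99 = 7.383 g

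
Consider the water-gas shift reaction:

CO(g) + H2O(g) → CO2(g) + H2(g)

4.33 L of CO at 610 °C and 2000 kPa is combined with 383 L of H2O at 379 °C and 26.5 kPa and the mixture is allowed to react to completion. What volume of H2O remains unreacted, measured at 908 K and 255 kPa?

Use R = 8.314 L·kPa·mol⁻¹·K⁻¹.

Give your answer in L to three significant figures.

20.5 L

n(CO) = PV/RT = (2000 × 4.33) / (8.314 × 883.15) = 1.179 mol
n(H2O) = PV/RT = (26.5 × 383) / (8.314 × 652.15) = 1.872 mol
For 1.179 mol CO, stoichiometry requires (1/1) × 1.179 = 1.179 mol H2O; 1.872 mol is available, so CO is limiting.
n(H2O) consumed = (1/1) × 1.179 = 1.179 mol; remaining = 1.872 − 1.179 = 0.6930 mol
V(H2O) = nRT/P = 0.6930 × 8.314 × 908 / 255 = 20.52 L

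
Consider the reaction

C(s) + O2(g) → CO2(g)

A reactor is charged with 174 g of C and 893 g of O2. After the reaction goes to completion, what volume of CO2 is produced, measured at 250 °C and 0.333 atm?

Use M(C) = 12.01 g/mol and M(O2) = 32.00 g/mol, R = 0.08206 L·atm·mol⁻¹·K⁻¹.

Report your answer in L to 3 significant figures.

1870 L

n(C) = 174 / 12.01 = 14.49 mol
n(O2) = 893 / 32.00 = 27.91 mol
For 14.49 mol C, stoichiometry requires (1/1) × 14.49 = 14.49 mol O2; 27.91 mol is available, so C is limiting.
n(CO2) = (1/1) × 14.49 = 14.49 mol
V(CO2) = nRT/P = 14.49 × 0.08206 × 523.15 / 0.333 = 1868 L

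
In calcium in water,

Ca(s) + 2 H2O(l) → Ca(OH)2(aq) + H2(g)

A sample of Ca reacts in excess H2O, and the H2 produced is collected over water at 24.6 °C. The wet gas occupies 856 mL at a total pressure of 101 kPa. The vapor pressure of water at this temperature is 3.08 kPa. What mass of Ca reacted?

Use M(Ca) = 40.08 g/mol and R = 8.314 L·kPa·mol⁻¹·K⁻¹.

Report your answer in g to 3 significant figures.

1.36 g

P(H2) = 101 − 3.08 = 97.92 kPa
n(H2) = PV/RT = (97.92 × 0.8560) / (8.314 × 297.75) = 0.03386 mol
n(Ca) = (1/1) × 0.03386 = 0.03386 mol
m(Ca) = 0.03386 × 40.08 = 1.357 g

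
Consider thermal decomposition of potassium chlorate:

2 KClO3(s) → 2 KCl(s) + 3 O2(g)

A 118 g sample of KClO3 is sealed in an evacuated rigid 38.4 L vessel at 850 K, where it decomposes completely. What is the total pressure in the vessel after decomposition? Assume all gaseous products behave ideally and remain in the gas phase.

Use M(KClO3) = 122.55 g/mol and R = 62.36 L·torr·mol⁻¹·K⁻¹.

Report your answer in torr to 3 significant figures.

n(KClO3) = 118 / 122.55 = 0.9629 mol
n(gas produced) = (3/2) × 0.9629 = 1.444 mol
P = nRT/V = 1.444 × 62.36 × 850 / 38.4 = 1993 torr

1990 torr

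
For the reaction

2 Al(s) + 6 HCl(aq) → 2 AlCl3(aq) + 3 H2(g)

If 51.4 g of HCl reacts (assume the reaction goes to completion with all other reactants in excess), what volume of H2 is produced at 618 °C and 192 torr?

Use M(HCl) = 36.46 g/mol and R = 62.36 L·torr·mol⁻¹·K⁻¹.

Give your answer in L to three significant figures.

204 L

n(HCl) = 51.40 / 36.46 = 1.410 mol
n(H2) = (3/6) × 1.410 = 0.7050 mol
V = nRT/P = 0.7050 × 62.36 × 891.15 / 192 = 204.1 L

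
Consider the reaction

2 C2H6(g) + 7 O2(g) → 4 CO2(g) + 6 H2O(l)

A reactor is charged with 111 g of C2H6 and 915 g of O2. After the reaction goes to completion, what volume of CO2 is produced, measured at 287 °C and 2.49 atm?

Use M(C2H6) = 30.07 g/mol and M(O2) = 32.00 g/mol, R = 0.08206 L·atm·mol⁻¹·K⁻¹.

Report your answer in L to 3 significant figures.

136 L

n(C2H6) = 111 / 30.07 = 3.691 mol
n(O2) = 915 / 32.00 = 28.59 mol
For 3.691 mol C2H6, stoichiometry requires (7/2) × 3.691 = 12.92 mol O2; 28.59 mol is available, so C2H6 is limiting.
n(CO2) = (4/2) × 3.691 = 7.382 mol
V(CO2) = nRT/P = 7.382 × 0.08206 × 560.15 / 2.49 = 136.3 L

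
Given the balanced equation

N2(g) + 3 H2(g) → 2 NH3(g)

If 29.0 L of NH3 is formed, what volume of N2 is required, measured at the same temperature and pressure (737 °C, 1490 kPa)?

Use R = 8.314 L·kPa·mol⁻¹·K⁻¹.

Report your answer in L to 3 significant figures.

14.5 L

At constant T and P, gas volumes are in the mole ratio: V(N2) = (1/2) × 29.0 = 14.50 L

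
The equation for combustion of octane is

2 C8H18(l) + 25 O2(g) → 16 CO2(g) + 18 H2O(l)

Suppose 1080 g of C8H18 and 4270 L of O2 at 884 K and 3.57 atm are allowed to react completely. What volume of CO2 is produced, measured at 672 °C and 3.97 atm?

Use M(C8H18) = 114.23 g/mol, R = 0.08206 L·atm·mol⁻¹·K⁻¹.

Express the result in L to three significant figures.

n(C8H18) = 1080 / 114.23 = 9.455 mol
n(O2) = PV/RT = (3.57 × 4270) / (0.08206 × 884) = 210.1 mol
For 9.455 mol C8H18, stoichiometry requires (25/2) × 9.455 = 118.2 mol O2; 210.1 mol is available, so C8H18 is limiting.
n(CO2) = (16/2) × 9.455 = 75.64 mol
V(CO2) = nRT/P = 75.64 × 0.08206 × 945.15 / 3.97 = 1478 L

1480 L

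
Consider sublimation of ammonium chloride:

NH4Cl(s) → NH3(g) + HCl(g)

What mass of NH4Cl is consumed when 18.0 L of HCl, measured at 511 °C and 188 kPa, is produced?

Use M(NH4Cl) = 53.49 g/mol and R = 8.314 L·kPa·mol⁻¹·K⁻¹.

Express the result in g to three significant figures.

27.8 g

n(HCl) = PV/RT = (188 × 18.0) / (8.314 × 784.15) = 0.5191 mol
n(NH4Cl) = (1/1) × 0.5191 = 0.5191 mol
m(NH4Cl) = 0.5191 × 53.49 = 27.77 g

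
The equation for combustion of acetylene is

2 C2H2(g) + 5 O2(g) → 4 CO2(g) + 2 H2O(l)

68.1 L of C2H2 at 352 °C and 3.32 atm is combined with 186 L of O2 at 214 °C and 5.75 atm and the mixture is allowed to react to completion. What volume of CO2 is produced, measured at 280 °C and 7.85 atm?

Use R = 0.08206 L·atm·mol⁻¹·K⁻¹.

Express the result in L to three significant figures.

51.0 L

n(C2H2) = PV/RT = (3.32 × 68.1) / (0.08206 × 625.15) = 4.407 mol
n(O2) = PV/RT = (5.75 × 186) / (0.08206 × 487.15) = 26.75 mol
For 4.407 mol C2H2, stoichiometry requires (5/2) × 4.407 = 11.02 mol O2; 26.75 mol is available, so C2H2 is limiting.
n(CO2) = (4/2) × 4.407 = 8.814 mol
V(CO2) = nRT/P = 8.814 × 0.08206 × 553.15 / 7.85 = 50.97 L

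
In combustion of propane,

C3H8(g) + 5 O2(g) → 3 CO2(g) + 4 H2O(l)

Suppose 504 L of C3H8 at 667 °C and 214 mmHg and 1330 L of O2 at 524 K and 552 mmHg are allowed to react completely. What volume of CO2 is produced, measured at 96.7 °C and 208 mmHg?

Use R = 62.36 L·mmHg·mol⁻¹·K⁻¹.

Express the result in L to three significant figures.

n(C3H8) = PV/RT = (214 × 504) / (62.36 × 940.15) = 1.840 mol
n(O2) = PV/RT = (552 × 1330) / (62.36 × 524) = 22.47 mol
For 1.840 mol C3H8, stoichiometry requires (5/1) × 1.840 = 9.200 mol O2; 22.47 mol is available, so C3H8 is limiting.
n(CO2) = (3/1) × 1.840 = 5.520 mol
V(CO2) = nRT/P = 5.520 × 62.36 × 369.85 / 208 = 612.1 L

612 L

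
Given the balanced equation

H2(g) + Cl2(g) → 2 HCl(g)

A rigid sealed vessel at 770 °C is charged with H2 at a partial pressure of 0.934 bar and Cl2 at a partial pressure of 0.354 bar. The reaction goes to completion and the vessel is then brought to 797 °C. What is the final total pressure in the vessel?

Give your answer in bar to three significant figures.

At constant V, partial pressures at 770 °C are proportional to moles, so apply stoichiometry directly to pressures.
P(Cl2) required for 0.934 bar of H2 = (1/1) × 0.934 = 0.9340 bar; available 0.354 bar, so Cl2 is limiting.
P(H2) remaining = 0.934 − (1/1) × 0.354 = 0.5800 bar
P(gaseous products) = (2)/1 × 0.354 = 0.7080 bar
P_total at 770 °C = 0.5800 + 0.7080 = 1.288 bar
Scaling to 797 °C: P = 1.288 × 1070.15/1043.15 = 1.321 bar

1.32 bar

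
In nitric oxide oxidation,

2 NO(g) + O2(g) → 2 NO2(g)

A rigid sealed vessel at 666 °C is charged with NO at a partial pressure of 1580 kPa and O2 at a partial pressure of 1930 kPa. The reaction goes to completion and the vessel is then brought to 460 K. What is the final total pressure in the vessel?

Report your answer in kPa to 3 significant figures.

1330 kPa

At constant V, partial pressures at 666 °C are proportional to moles, so apply stoichiometry directly to pressures.
P(O2) required for 1580 kPa of NO = (1/2) × 1580 = 790.0 kPa; available 1930 kPa, so NO is limiting.
P(O2) remaining = 1930 − (1/2) × 1580 = 1140 kPa
P(gaseous products) = (2)/2 × 1580 = 1580 kPa
P_total at 666 °C = 1140 + 1580 = 2720 kPa
Scaling to 460 K: P = 2720 × 460/939.15 = 1332 kPa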